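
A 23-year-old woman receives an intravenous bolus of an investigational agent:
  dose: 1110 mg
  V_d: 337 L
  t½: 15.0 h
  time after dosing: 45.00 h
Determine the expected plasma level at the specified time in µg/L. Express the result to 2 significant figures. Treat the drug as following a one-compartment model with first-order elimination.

410 µg/L

C₀ = Dose / Vd = 1110 / 337 = 3.294 mg/L
k = ln2 / t½ = 0.693147 / 15.0 = 0.04621 h⁻¹
t / t½ = 45.00 / 15.0 = 3 half-lives
C = C₀ × (1/2)^3 = 3.294 × 0.1250 = 0.4118 mg/L
Convert: 0.4118 mg/L × 1000 = 411.8 µg/L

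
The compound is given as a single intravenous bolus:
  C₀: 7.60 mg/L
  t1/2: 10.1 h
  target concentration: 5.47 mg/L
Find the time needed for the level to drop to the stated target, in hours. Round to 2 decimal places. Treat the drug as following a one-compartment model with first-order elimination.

k = ln2 / t½ = 0.693147 / 10.1 = 0.06863 h⁻¹
t = ln(C₀ / C) / k = ln(7.600 / 5.47) / 0.06863
  = ln(1.389) / 0.06863 = 0.3286 / 0.06863 = 4.788 h

4.79 h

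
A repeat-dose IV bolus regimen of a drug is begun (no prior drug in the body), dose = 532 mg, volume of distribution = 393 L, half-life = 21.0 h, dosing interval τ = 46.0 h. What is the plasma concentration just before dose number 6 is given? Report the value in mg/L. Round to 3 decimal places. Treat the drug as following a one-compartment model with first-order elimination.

0.380 mg/L

C₀ per dose = Dose / Vd = 532 / 393 = 1.354 mg/L
k = ln2 / t½ = 0.693147 / 21.0 = 0.03301 h⁻¹
Fraction remaining after one interval: r = e^(−kτ) = e^(−0.03301 × 46.0) = 0.2190
Before dose 6, 5 doses have been given (aged 1τ, 2τ, 3τ, 4τ, 5τ).
C_trough = C₀ × (r + r² + … + r^5) = C₀ × r(1−r^5)/(1−r)
        = 1.354 × 0.2190 × (1 − 0.0005038) / (1 − 0.2190) = 0.3795 mg/L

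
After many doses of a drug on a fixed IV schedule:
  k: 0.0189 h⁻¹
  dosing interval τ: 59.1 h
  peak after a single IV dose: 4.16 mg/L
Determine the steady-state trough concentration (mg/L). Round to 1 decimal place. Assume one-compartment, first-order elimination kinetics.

e^(−kτ) = e^(−0.01890 × 59.1) = 0.3273
Accumulation ratio R = 1 / (1 − e^(−kτ)) = 1 / (1 − 0.3273) = 1.487
Steady-state trough = C₀ × R × e^(−kτ) = 4.16 × 1.487 × 0.3273 = 2.025 mg/L

2.0 mg/L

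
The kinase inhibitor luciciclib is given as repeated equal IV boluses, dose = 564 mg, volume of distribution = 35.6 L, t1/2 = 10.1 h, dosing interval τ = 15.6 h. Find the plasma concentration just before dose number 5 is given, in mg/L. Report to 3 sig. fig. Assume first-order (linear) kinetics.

C₀ per dose = Dose / Vd = 564 / 35.6 = 15.84 mg/L
k = ln2 / t½ = 0.693147 / 10.1 = 0.06863 h⁻¹
Fraction remaining after one interval: r = e^(−kτ) = e^(−0.06863 × 15.6) = 0.3428
Before dose 5, 4 doses have been given (aged 1τ, 2τ, 3τ, 4τ).
C_trough = C₀ × (r + r² + … + r^4) = C₀ × r(1−r^4)/(1−r)
        = 15.84 × 0.3428 × (1 − 0.01381) / (1 − 0.3428) = 8.148 mg/L

8.15 mg/L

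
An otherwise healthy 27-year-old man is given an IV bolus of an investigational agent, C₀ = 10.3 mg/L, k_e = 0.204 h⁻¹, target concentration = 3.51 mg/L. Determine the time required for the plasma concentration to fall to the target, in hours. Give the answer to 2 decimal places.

t = ln(C₀ / C) / k = ln(10.30 / 3.51) / 0.2040
  = ln(2.934) / 0.2040 = 1.076 / 0.2040 = 5.275 h

5.28 h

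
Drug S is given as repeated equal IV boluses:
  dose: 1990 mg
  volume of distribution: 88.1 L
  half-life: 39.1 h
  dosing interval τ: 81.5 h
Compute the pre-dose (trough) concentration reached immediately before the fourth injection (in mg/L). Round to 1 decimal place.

C₀ per dose = Dose / Vd = 1990 / 88.1 = 22.59 mg/L
k = ln2 / t½ = 0.693147 / 39.1 = 0.01773 h⁻¹
Fraction remaining after one interval: r = e^(−kτ) = e^(−0.01773 × 81.5) = 0.2357
Before dose 4, 3 doses have been given (aged 1τ, 2τ, 3τ).
C_trough = C₀ × (r + r² + … + r^3) = C₀ × r(1−r^3)/(1−r)
        = 22.59 × 0.2357 × (1 − 0.01309) / (1 − 0.2357) = 6.875 mg/L

6.9 mg/L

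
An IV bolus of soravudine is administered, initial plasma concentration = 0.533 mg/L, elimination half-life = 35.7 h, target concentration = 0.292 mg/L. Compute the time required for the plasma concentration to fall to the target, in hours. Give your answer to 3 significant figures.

k = ln2 / t½ = 0.693147 / 35.7 = 0.01942 h⁻¹
t = ln(C₀ / C) / k = ln(0.5330 / 0.292) / 0.01942
  = ln(1.825) / 0.01942 = 0.6016 / 0.01942 = 30.98 h

31.0 h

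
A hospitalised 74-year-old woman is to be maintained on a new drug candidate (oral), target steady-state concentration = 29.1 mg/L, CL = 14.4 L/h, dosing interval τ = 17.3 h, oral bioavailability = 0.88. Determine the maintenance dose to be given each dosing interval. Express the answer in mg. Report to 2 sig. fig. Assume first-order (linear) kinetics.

At steady state, F × (Dose/τ) = Css × CL.
Dose = Css × CL × τ / F = 29.1 × 14.40 × 17.3 / 0.88 = 8238 mg

8200 mg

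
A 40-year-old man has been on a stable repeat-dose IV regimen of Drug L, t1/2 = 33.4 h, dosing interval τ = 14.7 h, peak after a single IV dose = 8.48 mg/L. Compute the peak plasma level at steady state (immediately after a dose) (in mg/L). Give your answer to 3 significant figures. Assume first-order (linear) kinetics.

k = ln2 / t½ = 0.693147 / 33.4 = 0.02075 h⁻¹
e^(−kτ) = e^(−0.02075 × 14.7) = 0.7371
Accumulation ratio R = 1 / (1 − e^(−kτ)) = 1 / (1 − 0.7371) = 3.804
Steady-state peak = C₀ × R = 8.48 × 3.804 = 32.26 mg/L

32.3 mg/L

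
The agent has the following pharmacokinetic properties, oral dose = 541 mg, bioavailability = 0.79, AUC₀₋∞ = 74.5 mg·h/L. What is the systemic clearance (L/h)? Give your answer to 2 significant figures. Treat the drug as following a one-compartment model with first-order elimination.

CL = F·Dose / AUC = 0.79 × 541 / 74.5 = 5.737 L/h

5.7 L/h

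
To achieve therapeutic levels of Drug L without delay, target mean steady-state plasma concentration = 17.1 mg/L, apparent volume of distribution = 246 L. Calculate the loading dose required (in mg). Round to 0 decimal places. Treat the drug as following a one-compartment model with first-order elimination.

4207 mg

LD = Css × Vd = 17.1 × 246 = 4207 mg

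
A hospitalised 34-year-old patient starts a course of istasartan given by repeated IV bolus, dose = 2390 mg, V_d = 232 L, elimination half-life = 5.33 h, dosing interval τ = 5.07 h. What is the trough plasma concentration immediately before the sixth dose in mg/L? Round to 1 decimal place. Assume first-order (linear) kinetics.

C₀ per dose = Dose / Vd = 2390 / 232 = 10.30 mg/L
k = ln2 / t½ = 0.693147 / 5.33 = 0.1300 h⁻¹
Fraction remaining after one interval: r = e^(−kτ) = e^(−0.1300 × 5.07) = 0.5173
Before dose 6, 5 doses have been given (aged 1τ, 2τ, 3τ, 4τ, 5τ).
C_trough = C₀ × (r + r² + … + r^5) = C₀ × r(1−r^5)/(1−r)
        = 10.30 × 0.5173 × (1 − 0.03704) / (1 − 0.5173) = 10.63 mg/L

10.6 mg/L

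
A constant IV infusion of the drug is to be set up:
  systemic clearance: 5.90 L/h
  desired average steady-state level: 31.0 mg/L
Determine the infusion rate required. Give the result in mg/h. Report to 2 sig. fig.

At steady state, infusion rate R₀ = Css × CL = 31.0 × 5.900 = 182.9 mg/h

180 mg/h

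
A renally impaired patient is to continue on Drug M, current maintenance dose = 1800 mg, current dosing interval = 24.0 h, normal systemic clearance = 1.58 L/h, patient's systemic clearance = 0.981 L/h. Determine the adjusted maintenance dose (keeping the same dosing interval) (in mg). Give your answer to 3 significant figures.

1120 mg

To keep the same average steady-state level, dosing rate must scale with clearance.
CL ratio = 0.981 / 1.58 = 0.6209
New dose (same interval) = 1800 × 0.6209 = 1118 mg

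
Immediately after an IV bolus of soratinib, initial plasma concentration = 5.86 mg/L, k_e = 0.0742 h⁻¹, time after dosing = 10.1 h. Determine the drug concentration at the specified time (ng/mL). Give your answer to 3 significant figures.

C = C₀ · e^(−k·t) = 5.860 × e^(−0.07420 × 10.1)
  = 5.860 × 0.4726 = 2.769 mg/L
Convert: 2.769 mg/L × 1000 = 2769 ng/mL

2770 ng/mL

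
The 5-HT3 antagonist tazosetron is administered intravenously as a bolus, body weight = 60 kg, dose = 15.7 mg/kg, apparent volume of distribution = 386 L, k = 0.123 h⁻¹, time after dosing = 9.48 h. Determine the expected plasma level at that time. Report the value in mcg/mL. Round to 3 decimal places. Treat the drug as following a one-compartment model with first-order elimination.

0.760 mcg/mL

Total dose = 15.7 × 60 = 942.0 mg
C₀ = Dose / Vd = 942.0 / 386 = 2.440 mg/L
C = C₀ · e^(−k·t) = 2.440 × e^(−0.1230 × 9.48)
  = 2.440 × 0.3116 = 0.7603 mg/L
(0.7603 mg/L = 0.7603 mcg/mL)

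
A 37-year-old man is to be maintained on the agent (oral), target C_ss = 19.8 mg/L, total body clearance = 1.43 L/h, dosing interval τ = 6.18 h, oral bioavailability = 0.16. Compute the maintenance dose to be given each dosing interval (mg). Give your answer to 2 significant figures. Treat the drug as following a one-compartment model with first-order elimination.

1100 mg

At steady state, F × (Dose/τ) = Css × CL.
Dose = Css × CL × τ / F = 19.8 × 1.430 × 6.18 / 0.16 = 1094 mg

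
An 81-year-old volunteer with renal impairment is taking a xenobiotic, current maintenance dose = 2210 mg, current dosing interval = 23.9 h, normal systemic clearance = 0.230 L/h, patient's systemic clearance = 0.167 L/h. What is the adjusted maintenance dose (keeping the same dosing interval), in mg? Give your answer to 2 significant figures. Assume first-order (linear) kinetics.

1600 mg

To keep the same average steady-state level, dosing rate must scale with clearance.
CL ratio = 0.167 / 0.230 = 0.7261
New dose (same interval) = 2210 × 0.7261 = 1605 mg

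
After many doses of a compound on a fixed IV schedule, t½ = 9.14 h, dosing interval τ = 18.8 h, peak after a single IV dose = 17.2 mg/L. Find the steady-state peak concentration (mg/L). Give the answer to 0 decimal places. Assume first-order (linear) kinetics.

23 mg/L

k = ln2 / t½ = 0.693147 / 9.14 = 0.07584 h⁻¹
e^(−kτ) = e^(−0.07584 × 18.8) = 0.2403
Accumulation ratio R = 1 / (1 − e^(−kτ)) = 1 / (1 − 0.2403) = 1.316
Steady-state peak = C₀ × R = 17.2 × 1.316 = 22.64 mg/L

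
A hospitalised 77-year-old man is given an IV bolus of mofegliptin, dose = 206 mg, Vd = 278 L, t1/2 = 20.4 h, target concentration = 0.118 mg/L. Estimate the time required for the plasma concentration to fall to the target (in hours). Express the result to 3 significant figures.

54.1 h

C₀ = Dose / Vd = 206.0 / 278 = 0.7410 mg/L
k = ln2 / t½ = 0.693147 / 20.4 = 0.03398 h⁻¹
t = ln(C₀ / C) / k = ln(0.7410 / 0.118) / 0.03398
  = ln(6.280) / 0.03398 = 1.837 / 0.03398 = 54.06 h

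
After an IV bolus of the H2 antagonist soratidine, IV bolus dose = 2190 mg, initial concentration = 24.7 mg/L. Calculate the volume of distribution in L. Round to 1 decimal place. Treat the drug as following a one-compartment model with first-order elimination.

88.7 L

Vd = Dose / C₀ = 2190 / 24.7 = 88.66 L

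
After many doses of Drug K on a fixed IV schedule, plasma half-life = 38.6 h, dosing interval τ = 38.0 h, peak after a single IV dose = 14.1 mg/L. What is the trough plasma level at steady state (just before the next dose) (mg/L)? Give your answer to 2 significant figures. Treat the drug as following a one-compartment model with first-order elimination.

14 mg/L

k = ln2 / t½ = 0.693147 / 38.6 = 0.01796 h⁻¹
e^(−kτ) = e^(−0.01796 × 38.0) = 0.5054
Accumulation ratio R = 1 / (1 − e^(−kτ)) = 1 / (1 − 0.5054) = 2.022
Steady-state trough = C₀ × R × e^(−kτ) = 14.1 × 2.022 × 0.5054 = 14.41 mg/L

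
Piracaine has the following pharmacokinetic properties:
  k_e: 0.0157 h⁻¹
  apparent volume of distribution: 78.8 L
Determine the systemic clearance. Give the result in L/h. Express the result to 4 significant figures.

CL = k × Vd = 0.0157 × 78.8 = 1.237 L/h

1.237 L/h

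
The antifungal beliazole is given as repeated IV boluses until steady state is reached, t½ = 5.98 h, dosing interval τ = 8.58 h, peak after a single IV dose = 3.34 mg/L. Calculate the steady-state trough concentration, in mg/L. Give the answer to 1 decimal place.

k = ln2 / t½ = 0.693147 / 5.98 = 0.1159 h⁻¹
e^(−kτ) = e^(−0.1159 × 8.58) = 0.3699
Accumulation ratio R = 1 / (1 − e^(−kτ)) = 1 / (1 − 0.3699) = 1.587
Steady-state trough = C₀ × R × e^(−kτ) = 3.34 × 1.587 × 0.3699 = 1.961 mg/L

2.0 mg/L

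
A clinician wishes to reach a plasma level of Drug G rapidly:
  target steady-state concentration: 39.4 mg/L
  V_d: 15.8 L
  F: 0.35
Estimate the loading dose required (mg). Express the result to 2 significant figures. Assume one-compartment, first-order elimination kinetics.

LD = Css × Vd / F = 39.4 × 15.8 / 0.35 = 1779 mg

1800 mg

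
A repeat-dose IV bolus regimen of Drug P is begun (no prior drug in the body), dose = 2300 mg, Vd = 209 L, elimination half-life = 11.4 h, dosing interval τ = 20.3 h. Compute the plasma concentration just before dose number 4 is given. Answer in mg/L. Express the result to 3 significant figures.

4.41 mg/L

C₀ per dose = Dose / Vd = 2300 / 209 = 11.00 mg/L
k = ln2 / t½ = 0.693147 / 11.4 = 0.06080 h⁻¹
Fraction remaining after one interval: r = e^(−kτ) = e^(−0.06080 × 20.3) = 0.2911
Before dose 4, 3 doses have been given (aged 1τ, 2τ, 3τ).
C_trough = C₀ × (r + r² + … + r^3) = C₀ × r(1−r^3)/(1−r)
        = 11.00 × 0.2911 × (1 − 0.02467) / (1 − 0.2911) = 4.406 mg/L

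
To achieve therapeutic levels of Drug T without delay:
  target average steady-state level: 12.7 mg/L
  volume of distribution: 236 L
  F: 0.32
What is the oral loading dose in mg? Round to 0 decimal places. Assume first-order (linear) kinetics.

LD = Css × Vd / F = 12.7 × 236 / 0.32 = 9366 mg

9366 mg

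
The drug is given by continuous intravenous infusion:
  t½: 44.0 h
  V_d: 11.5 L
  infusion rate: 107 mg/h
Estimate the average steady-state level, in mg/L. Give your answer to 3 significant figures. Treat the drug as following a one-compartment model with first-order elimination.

k = ln2 / t½ = 0.693147 / 44.0 = 0.01575 h⁻¹
CL = k × Vd = 0.01575 × 11.5 = 0.1811 L/h
At steady state Css = R₀ / CL = 107 / 0.1811 = 590.8 mg/L

591 mg/L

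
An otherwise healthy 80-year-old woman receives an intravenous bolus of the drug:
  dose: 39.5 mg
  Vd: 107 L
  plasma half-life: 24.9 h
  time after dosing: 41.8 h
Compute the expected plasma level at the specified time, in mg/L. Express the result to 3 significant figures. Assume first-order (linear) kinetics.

0.115 mg/L

C₀ = Dose / Vd = 39.50 / 107 = 0.3692 mg/L
k = ln2 / t½ = 0.693147 / 24.9 = 0.02784 h⁻¹
C = C₀ · e^(−k·t) = 0.3692 × e^(−0.02784 × 41.8)
  = 0.3692 × 0.3123 = 0.1153 mg/L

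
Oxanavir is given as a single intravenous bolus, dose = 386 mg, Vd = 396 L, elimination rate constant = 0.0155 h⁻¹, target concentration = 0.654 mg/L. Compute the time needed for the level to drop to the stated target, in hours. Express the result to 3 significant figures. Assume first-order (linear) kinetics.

25.7 h

C₀ = Dose / Vd = 386.0 / 396 = 0.9747 mg/L
t = ln(C₀ / C) / k = ln(0.9747 / 0.654) / 0.01550
  = ln(1.490) / 0.01550 = 0.3988 / 0.01550 = 25.73 h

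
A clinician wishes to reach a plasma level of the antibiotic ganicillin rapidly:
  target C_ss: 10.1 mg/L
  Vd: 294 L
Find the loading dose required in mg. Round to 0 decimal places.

LD = Css × Vd = 10.1 × 294 = 2969 mg

2969 mg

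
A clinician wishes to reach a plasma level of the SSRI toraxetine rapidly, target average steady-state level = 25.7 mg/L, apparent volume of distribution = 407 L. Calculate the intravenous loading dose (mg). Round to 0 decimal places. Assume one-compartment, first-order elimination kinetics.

LD = Css × Vd = 25.7 × 407 = 10460 mg

10460 mg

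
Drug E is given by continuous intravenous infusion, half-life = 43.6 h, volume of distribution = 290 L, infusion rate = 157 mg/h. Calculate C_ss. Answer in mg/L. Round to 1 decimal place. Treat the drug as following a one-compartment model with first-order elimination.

k = ln2 / t½ = 0.693147 / 43.6 = 0.01590 h⁻¹
CL = k × Vd = 0.01590 × 290 = 4.611 L/h
At steady state Css = R₀ / CL = 157 / 4.611 = 34.05 mg/L

34.1 mg/L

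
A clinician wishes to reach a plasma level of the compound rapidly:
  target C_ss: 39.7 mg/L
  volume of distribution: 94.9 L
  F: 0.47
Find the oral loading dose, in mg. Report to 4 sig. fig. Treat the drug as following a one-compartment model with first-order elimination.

LD = Css × Vd / F = 39.7 × 94.9 / 0.47 = 8016 mg

8016 mg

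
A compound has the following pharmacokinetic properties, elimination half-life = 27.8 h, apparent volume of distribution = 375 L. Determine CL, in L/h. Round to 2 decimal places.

9.35 L/h

k = ln2 / t½ = 0.693147 / 27.8 = 0.02493 h⁻¹
CL = k × Vd = 0.02493 × 375 = 9.349 L/h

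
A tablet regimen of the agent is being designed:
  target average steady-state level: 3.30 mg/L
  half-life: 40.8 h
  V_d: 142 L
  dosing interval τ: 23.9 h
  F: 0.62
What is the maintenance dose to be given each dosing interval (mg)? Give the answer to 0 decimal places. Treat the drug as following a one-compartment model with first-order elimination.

307 mg

k = ln2 / t½ = 0.693147 / 40.8 = 0.01699 h⁻¹
CL = k × Vd = 0.01699 × 142 = 2.413 L/h
At steady state, F × (Dose/τ) = Css × CL.
Dose = Css × CL × τ / F = 3.30 × 2.413 × 23.9 / 0.62 = 307.0 mg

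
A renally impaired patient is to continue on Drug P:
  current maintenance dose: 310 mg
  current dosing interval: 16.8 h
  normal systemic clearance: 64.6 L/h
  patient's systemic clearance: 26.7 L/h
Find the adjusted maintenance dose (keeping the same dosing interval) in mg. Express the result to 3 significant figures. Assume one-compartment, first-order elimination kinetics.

128 mg

To keep the same average steady-state level, dosing rate must scale with clearance.
CL ratio = 26.7 / 64.6 = 0.4133
New dose (same interval) = 310 × 0.4133 = 128.1 mg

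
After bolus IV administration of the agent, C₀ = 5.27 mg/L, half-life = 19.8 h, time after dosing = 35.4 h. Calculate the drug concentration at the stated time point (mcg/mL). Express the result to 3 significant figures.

k = ln2 / t½ = 0.693147 / 19.8 = 0.03501 h⁻¹
C = C₀ · e^(−k·t) = 5.270 × e^(−0.03501 × 35.4)
  = 5.270 × 0.2896 = 1.526 mg/L
(1.526 mg/L = 1.526 mcg/mL)

1.53 mcg/mL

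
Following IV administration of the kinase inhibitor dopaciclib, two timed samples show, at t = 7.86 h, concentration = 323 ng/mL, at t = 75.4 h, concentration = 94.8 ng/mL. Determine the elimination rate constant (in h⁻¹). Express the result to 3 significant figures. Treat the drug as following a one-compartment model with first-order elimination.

0.0182 h⁻¹

k = ln(C₁/C₂) / (t₂ − t₁) = ln(323/94.8) / (75.4 − 7.86)
  = 1.226 / 67.54 = 0.01815 h⁻¹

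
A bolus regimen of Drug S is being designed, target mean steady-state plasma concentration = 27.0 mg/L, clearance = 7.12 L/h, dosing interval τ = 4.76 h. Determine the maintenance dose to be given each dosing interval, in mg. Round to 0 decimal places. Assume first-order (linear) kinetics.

At steady state, Dose/τ = Css × CL.
Dose = Css × CL × τ = 27.0 × 7.120 × 4.76 = 915.1 mg

915 mg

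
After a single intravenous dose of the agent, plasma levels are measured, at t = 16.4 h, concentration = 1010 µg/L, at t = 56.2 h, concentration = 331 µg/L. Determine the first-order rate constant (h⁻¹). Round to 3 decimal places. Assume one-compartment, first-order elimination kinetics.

k = ln(C₁/C₂) / (t₂ − t₁) = ln(1010/331) / (56.2 − 16.4)
  = 1.116 / 39.80 = 0.02804 h⁻¹

0.028 h⁻¹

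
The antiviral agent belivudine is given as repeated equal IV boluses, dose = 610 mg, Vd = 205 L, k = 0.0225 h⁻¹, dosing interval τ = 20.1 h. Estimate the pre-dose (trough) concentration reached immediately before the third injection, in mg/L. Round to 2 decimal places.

C₀ per dose = Dose / Vd = 610 / 205 = 2.976 mg/L
Fraction remaining after one interval: r = e^(−kτ) = e^(−0.02250 × 20.1) = 0.6362
Before dose 3, 2 doses have been given (aged 1τ, 2τ).
C_trough = C₀ × (r + r²) = 2.976 × (0.6362 + 0.4048) = 3.098 mg/L

3.10 mg/L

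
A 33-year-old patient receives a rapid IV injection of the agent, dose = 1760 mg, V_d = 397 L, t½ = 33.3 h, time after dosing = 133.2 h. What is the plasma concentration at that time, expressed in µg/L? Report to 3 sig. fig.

C₀ = Dose / Vd = 1760 / 397 = 4.433 mg/L
k = ln2 / t½ = 0.693147 / 33.3 = 0.02082 h⁻¹
t / t½ = 133.2 / 33.3 = 4 half-lives
C = C₀ × (1/2)^4 = 4.433 × 0.06250 = 0.2771 mg/L
Convert: 0.2771 mg/L × 1000 = 277.1 µg/L

277 µg/L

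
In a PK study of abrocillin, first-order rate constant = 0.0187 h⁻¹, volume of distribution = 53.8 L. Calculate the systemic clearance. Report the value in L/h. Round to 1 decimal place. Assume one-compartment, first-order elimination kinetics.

1.0 L/h

CL = k × Vd = 0.0187 × 53.8 = 1.006 L/h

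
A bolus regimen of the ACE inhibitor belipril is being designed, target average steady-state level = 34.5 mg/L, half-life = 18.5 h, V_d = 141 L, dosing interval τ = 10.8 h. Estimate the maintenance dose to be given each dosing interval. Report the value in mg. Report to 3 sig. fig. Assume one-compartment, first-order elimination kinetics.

k = ln2 / t½ = 0.693147 / 18.5 = 0.03747 h⁻¹
CL = k × Vd = 0.03747 × 141 = 5.283 L/h
At steady state, Dose/τ = Css × CL.
Dose = Css × CL × τ = 34.5 × 5.283 × 10.8 = 1968 mg

1970 mg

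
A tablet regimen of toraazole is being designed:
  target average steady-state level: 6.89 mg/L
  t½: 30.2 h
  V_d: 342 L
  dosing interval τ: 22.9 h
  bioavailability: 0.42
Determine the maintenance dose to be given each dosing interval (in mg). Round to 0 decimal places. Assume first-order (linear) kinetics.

2949 mg

k = ln2 / t½ = 0.693147 / 30.2 = 0.02295 h⁻¹
CL = k × Vd = 0.02295 × 342 = 7.849 L/h
At steady state, F × (Dose/τ) = Css × CL.
Dose = Css × CL × τ / F = 6.89 × 7.849 × 22.9 / 0.42 = 2949 mg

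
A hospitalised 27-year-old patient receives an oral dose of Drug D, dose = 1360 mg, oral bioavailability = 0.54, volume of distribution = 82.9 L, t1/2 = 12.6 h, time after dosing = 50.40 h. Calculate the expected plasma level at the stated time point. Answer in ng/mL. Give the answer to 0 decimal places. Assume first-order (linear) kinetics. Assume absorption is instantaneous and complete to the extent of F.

Amount reaching circulation = F × Dose = 0.54 × 1360 = 734.4 mg
C₀ = F·Dose / Vd = 734.4 / 82.9 = 8.859 mg/L
k = ln2 / t½ = 0.693147 / 12.6 = 0.05501 h⁻¹
t / t½ = 50.40 / 12.6 = 4 half-lives
C = C₀ × (1/2)^4 = 8.859 × 0.06250 = 0.5537 mg/L
Convert: 0.5537 mg/L × 1000 = 553.7 ng/mL

554 ng/mL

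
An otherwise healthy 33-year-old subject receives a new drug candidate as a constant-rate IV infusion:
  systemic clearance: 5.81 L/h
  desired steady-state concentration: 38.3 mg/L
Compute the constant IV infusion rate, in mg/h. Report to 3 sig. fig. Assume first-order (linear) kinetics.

223 mg/h

At steady state, infusion rate R₀ = Css × CL = 38.3 × 5.810 = 222.5 mg/h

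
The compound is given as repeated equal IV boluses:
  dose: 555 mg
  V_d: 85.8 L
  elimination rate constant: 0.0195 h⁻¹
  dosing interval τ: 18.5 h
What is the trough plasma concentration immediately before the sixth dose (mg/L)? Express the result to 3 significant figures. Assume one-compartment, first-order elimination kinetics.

12.4 mg/L

C₀ per dose = Dose / Vd = 555 / 85.8 = 6.469 mg/L
Fraction remaining after one interval: r = e^(−kτ) = e^(−0.01950 × 18.5) = 0.6972
Before dose 6, 5 doses have been given (aged 1τ, 2τ, 3τ, 4τ, 5τ).
C_trough = C₀ × (r + r² + … + r^5) = C₀ × r(1−r^5)/(1−r)
        = 6.469 × 0.6972 × (1 − 0.1647) / (1 − 0.6972) = 12.44 mg/L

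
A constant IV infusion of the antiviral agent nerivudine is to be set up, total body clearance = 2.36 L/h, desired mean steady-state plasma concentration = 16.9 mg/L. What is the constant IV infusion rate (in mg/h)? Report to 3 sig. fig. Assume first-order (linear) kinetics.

39.9 mg/h

At steady state, infusion rate R₀ = Css × CL = 16.9 × 2.360 = 39.88 mg/h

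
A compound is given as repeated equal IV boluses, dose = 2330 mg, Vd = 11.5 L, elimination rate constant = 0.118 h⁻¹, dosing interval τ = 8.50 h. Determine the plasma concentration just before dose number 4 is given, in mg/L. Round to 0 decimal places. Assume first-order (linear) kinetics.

112 mg/L

C₀ per dose = Dose / Vd = 2330 / 11.5 = 202.6 mg/L
Fraction remaining after one interval: r = e^(−kτ) = e^(−0.1180 × 8.50) = 0.3668
Before dose 4, 3 doses have been given (aged 1τ, 2τ, 3τ).
C_trough = C₀ × (r + r² + … + r^3) = C₀ × r(1−r^3)/(1−r)
        = 202.6 × 0.3668 × (1 − 0.04935) / (1 − 0.3668) = 111.6 mg/L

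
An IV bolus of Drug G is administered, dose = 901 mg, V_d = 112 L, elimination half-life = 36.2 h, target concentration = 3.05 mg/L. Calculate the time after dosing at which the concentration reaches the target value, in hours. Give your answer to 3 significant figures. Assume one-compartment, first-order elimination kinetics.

C₀ = Dose / Vd = 901.0 / 112 = 8.045 mg/L
k = ln2 / t½ = 0.693147 / 36.2 = 0.01915 h⁻¹
t = ln(C₀ / C) / k = ln(8.045 / 3.05) / 0.01915
  = ln(2.638) / 0.01915 = 0.9700 / 0.01915 = 50.65 h

50.7 h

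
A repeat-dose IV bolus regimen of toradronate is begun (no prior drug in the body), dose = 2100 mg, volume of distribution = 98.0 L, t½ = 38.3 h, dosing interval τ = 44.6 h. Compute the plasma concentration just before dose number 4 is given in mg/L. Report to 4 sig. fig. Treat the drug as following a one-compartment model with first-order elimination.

C₀ per dose = Dose / Vd = 2100 / 98.0 = 21.43 mg/L
k = ln2 / t½ = 0.693147 / 38.3 = 0.01810 h⁻¹
Fraction remaining after one interval: r = e^(−kτ) = e^(−0.01810 × 44.6) = 0.4461
Before dose 4, 3 doses have been given (aged 1τ, 2τ, 3τ).
C_trough = C₀ × (r + r² + … + r^3) = C₀ × r(1−r^3)/(1−r)
        = 21.43 × 0.4461 × (1 − 0.08878) / (1 − 0.4461) = 15.73 mg/L

15.73 mg/L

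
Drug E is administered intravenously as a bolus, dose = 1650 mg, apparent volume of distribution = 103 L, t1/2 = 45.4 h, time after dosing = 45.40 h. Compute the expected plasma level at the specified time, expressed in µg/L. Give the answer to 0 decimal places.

8010 µg/L

C₀ = Dose / Vd = 1650 / 103 = 16.02 mg/L
k = ln2 / t½ = 0.693147 / 45.4 = 0.01527 h⁻¹
t / t½ = 45.40 / 45.4 = 1 half-lives
C = C₀ × (1/2)^1 = 16.02 × 0.5000 = 8.010 mg/L
Convert: 8.010 mg/L × 1000 = 8010 µg/L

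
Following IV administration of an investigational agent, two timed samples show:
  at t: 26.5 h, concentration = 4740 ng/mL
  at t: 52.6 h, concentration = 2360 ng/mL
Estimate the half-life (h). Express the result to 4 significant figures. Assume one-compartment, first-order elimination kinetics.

25.94 h

k = ln(C₁/C₂) / (t₂ − t₁) = ln(4740/2360) / (52.6 − 26.5)
  = 0.6974 / 26.10 = 0.02672 h⁻¹
t½ = ln2 / k = 0.693147 / 0.02672 = 25.94 h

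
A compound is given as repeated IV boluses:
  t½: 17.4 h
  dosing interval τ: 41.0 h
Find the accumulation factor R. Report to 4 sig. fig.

1.243

k = ln2 / t½ = 0.693147 / 17.4 = 0.03984 h⁻¹
e^(−kτ) = e^(−0.03984 × 41.0) = 0.1953
Accumulation ratio R = 1 / (1 − e^(−kτ)) = 1 / (1 − 0.1953) = 1.243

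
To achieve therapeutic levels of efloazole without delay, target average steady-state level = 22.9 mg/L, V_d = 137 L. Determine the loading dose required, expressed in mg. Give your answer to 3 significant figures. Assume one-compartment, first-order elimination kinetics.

LD = Css × Vd = 22.9 × 137 = 3137 mg

3140 mg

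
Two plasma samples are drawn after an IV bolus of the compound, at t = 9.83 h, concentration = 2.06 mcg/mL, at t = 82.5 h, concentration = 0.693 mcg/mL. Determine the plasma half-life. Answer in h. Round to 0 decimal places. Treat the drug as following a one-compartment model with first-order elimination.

46 h

k = ln(C₁/C₂) / (t₂ − t₁) = ln(2.06/0.693) / (82.5 − 9.83)
  = 1.089 / 72.67 = 0.01499 h⁻¹
t½ = ln2 / k = 0.693147 / 0.01499 = 46.24 h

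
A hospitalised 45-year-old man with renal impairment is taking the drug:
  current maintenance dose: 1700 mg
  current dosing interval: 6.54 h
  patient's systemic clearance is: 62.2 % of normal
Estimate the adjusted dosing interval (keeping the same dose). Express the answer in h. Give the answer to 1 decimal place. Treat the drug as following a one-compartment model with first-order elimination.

10.5 h

To keep the same average steady-state level, dosing rate must scale with clearance.
CL ratio = 62.2 / 100 = 0.6220
New interval (same dose) = 6.54 / 0.6220 = 10.51 h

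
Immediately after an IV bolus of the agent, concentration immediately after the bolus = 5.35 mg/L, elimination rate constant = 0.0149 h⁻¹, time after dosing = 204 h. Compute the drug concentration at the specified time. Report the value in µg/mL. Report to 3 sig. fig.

C = C₀ · e^(−k·t) = 5.350 × e^(−0.01490 × 204)
  = 5.350 × 0.04785 = 0.2560 mg/L
(0.2560 mg/L = 0.2560 µg/mL)

0.256 µg/mL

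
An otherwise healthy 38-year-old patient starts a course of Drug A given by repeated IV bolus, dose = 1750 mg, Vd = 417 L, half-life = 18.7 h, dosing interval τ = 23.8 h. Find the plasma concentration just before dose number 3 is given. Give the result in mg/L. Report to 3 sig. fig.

C₀ per dose = Dose / Vd = 1750 / 417 = 4.197 mg/L
k = ln2 / t½ = 0.693147 / 18.7 = 0.03707 h⁻¹
Fraction remaining after one interval: r = e^(−kτ) = e^(−0.03707 × 23.8) = 0.4138
Before dose 3, 2 doses have been given (aged 1τ, 2τ).
C_trough = C₀ × (r + r²) = 4.197 × (0.4138 + 0.1712) = 2.455 mg/L

2.46 mg/L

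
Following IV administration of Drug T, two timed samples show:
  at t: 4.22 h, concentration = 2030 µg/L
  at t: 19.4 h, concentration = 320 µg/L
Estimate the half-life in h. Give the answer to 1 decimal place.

5.7 h

k = ln(C₁/C₂) / (t₂ − t₁) = ln(2030/320) / (19.4 − 4.22)
  = 1.847 / 15.18 = 0.1217 h⁻¹
t½ = ln2 / k = 0.693147 / 0.1217 = 5.696 h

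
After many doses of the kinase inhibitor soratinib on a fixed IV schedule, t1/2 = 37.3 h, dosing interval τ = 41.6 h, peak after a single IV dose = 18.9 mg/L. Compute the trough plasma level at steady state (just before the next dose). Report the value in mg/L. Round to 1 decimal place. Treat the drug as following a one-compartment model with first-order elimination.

16.2 mg/L

k = ln2 / t½ = 0.693147 / 37.3 = 0.01858 h⁻¹
e^(−kτ) = e^(−0.01858 × 41.6) = 0.4617
Accumulation ratio R = 1 / (1 − e^(−kτ)) = 1 / (1 − 0.4617) = 1.858
Steady-state trough = C₀ × R × e^(−kτ) = 18.9 × 1.858 × 0.4617 = 16.21 mg/L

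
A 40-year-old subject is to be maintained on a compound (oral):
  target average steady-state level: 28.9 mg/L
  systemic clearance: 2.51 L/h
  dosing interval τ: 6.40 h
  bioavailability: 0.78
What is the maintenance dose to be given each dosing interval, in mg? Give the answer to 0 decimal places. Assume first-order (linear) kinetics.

595 mg

At steady state, F × (Dose/τ) = Css × CL.
Dose = Css × CL × τ / F = 28.9 × 2.510 × 6.40 / 0.78 = 595.2 mg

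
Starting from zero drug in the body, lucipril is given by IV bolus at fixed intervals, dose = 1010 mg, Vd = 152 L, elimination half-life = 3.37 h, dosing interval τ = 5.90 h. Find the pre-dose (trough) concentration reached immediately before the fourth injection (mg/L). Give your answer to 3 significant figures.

C₀ per dose = Dose / Vd = 1010 / 152 = 6.645 mg/L
k = ln2 / t½ = 0.693147 / 3.37 = 0.2057 h⁻¹
Fraction remaining after one interval: r = e^(−kτ) = e^(−0.2057 × 5.90) = 0.2971
Before dose 4, 3 doses have been given (aged 1τ, 2τ, 3τ).
C_trough = C₀ × (r + r² + … + r^3) = C₀ × r(1−r^3)/(1−r)
        = 6.645 × 0.2971 × (1 − 0.02622) / (1 − 0.2971) = 2.735 mg/L

2.74 mg/L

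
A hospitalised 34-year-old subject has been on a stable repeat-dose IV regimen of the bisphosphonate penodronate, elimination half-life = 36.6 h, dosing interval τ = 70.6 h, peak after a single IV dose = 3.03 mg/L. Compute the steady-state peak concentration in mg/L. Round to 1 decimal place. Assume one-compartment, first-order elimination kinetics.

k = ln2 / t½ = 0.693147 / 36.6 = 0.01894 h⁻¹
e^(−kτ) = e^(−0.01894 × 70.6) = 0.2626
Accumulation ratio R = 1 / (1 − e^(−kτ)) = 1 / (1 − 0.2626) = 1.356
Steady-state peak = C₀ × R = 3.03 × 1.356 = 4.109 mg/L

4.1 mg/L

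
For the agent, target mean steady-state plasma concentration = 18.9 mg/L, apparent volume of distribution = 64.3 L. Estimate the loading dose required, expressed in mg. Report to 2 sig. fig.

1200 mg

LD = Css × Vd = 18.9 × 64.3 = 1215 mg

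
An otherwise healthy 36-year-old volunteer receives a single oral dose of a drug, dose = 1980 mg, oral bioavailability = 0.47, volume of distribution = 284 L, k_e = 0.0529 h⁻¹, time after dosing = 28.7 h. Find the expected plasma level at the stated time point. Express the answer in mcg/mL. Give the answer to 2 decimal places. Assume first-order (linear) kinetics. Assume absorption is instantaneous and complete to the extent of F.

Amount reaching circulation = F × Dose = 0.47 × 1980 = 930.6 mg
C₀ = F·Dose / Vd = 930.6 / 284 = 3.277 mg/L
C = C₀ · e^(−k·t) = 3.277 × e^(−0.05290 × 28.7)
  = 3.277 × 0.2191 = 0.7180 mg/L
(0.7180 mg/L = 0.7180 mcg/mL)

0.72 mcg/mL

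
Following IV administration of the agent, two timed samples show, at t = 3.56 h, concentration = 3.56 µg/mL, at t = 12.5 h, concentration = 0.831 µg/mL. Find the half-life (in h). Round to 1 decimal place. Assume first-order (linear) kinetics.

4.3 h

k = ln(C₁/C₂) / (t₂ − t₁) = ln(3.56/0.831) / (12.5 − 3.56)
  = 1.455 / 8.940 = 0.1628 h⁻¹
t½ = ln2 / k = 0.693147 / 0.1628 = 4.258 h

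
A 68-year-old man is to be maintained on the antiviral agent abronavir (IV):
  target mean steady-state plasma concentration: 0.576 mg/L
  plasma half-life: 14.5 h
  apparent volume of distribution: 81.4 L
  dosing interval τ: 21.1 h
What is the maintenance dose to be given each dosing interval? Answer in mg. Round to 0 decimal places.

47 mg

k = ln2 / t½ = 0.693147 / 14.5 = 0.04780 h⁻¹
CL = k × Vd = 0.04780 × 81.4 = 3.891 L/h
At steady state, Dose/τ = Css × CL.
Dose = Css × CL × τ = 0.576 × 3.891 × 21.1 = 47.29 mg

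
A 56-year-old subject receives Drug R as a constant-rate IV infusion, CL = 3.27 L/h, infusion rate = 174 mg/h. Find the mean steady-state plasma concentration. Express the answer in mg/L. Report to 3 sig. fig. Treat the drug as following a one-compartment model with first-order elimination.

At steady state Css = R₀ / CL = 174 / 3.270 = 53.21 mg/L

53.2 mg/L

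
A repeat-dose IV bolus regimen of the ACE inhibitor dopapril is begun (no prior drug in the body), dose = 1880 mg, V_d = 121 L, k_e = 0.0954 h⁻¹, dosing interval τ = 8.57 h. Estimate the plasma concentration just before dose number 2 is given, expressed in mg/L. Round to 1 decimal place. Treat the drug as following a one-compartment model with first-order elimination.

C₀ per dose = Dose / Vd = 1880 / 121 = 15.54 mg/L
Fraction remaining after one interval: r = e^(−kτ) = e^(−0.09540 × 8.57) = 0.4415
Before dose 2, 1 dose has been given (aged 1τ).
C_trough = C₀ × r = 15.54 × 0.4415 = 6.861 mg/L

6.9 mg/L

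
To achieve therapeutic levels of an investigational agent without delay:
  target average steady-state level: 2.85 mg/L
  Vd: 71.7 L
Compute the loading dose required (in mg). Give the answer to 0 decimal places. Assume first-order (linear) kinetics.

204 mg

LD = Css × Vd = 2.85 × 71.7 = 204.3 mg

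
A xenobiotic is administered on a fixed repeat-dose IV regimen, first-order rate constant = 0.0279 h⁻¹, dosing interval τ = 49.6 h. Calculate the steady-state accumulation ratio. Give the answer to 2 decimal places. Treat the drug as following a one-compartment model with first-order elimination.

e^(−kτ) = e^(−0.02790 × 49.6) = 0.2506
Accumulation ratio R = 1 / (1 − e^(−kτ)) = 1 / (1 − 0.2506) = 1.334

1.33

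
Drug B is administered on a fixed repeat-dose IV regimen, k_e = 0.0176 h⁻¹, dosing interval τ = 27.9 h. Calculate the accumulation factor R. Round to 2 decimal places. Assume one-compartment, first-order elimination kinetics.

2.58

e^(−kτ) = e^(−0.01760 × 27.9) = 0.6120
Accumulation ratio R = 1 / (1 − e^(−kτ)) = 1 / (1 − 0.6120) = 2.577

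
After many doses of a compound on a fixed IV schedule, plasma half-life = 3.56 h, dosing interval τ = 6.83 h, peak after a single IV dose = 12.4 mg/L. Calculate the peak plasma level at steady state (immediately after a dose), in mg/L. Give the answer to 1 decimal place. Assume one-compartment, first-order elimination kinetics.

k = ln2 / t½ = 0.693147 / 3.56 = 0.1947 h⁻¹
e^(−kτ) = e^(−0.1947 × 6.83) = 0.2645
Accumulation ratio R = 1 / (1 − e^(−kτ)) = 1 / (1 − 0.2645) = 1.360
Steady-state peak = C₀ × R = 12.4 × 1.360 = 16.86 mg/L

16.9 mg/L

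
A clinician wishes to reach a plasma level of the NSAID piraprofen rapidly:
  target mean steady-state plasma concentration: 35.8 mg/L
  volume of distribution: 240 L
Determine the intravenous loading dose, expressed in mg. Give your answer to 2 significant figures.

8600 mg

LD = Css × Vd = 35.8 × 240 = 8592 mg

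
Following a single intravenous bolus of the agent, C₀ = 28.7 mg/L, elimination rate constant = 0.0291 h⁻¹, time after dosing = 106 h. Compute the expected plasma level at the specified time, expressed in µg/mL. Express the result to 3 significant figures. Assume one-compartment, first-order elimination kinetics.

C = C₀ · e^(−k·t) = 28.70 × e^(−0.02910 × 106)
  = 28.70 × 0.04575 = 1.313 mg/L
(1.313 mg/L = 1.313 µg/mL)

1.31 µg/mL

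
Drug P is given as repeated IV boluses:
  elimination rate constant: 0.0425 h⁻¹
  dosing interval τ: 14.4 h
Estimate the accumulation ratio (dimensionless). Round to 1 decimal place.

2.2

e^(−kτ) = e^(−0.04250 × 14.4) = 0.5423
Accumulation ratio R = 1 / (1 − e^(−kτ)) = 1 / (1 − 0.5423) = 2.185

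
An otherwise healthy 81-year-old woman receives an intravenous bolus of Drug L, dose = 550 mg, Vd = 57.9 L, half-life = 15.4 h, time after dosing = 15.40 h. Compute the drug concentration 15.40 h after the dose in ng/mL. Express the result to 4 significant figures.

4750 ng/mL

C₀ = Dose / Vd = 550.0 / 57.9 = 9.499 mg/L
k = ln2 / t½ = 0.693147 / 15.4 = 0.04501 h⁻¹
t / t½ = 15.40 / 15.4 = 1 half-lives
C = C₀ × (1/2)^1 = 9.499 × 0.5000 = 4.750 mg/L
Convert: 4.750 mg/L × 1000 = 4750 ng/mL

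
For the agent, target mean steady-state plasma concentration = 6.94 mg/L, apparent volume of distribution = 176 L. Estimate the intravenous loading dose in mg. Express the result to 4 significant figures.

LD = Css × Vd = 6.94 × 176 = 1221 mg

1221 mg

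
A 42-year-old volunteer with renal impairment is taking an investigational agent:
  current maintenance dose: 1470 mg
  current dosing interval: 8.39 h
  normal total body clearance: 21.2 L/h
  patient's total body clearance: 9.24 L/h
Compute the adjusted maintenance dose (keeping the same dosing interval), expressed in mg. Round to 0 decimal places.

To keep the same average steady-state level, dosing rate must scale with clearance.
CL ratio = 9.24 / 21.2 = 0.4358
New dose (same interval) = 1470 × 0.4358 = 640.6 mg

641 mg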